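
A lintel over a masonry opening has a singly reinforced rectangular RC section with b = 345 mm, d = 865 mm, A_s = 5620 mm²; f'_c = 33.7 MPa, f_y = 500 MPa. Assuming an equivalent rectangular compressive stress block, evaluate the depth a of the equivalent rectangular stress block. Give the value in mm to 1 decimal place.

T = A_s f_y = 5620 × 500 = 2810000 N = 2810 kN.
Setting C = 0.85 f'_c a b equal to T: a = 2810000/(0.85 × 33.7 × 345) = 284.3 mm.

a ≈ 284.3 mm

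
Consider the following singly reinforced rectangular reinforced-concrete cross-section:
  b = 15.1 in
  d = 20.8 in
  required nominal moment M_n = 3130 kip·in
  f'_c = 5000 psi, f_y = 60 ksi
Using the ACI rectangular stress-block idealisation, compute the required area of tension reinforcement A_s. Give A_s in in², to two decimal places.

A_s ≈ 2.67 in²

From M_n = 0.85 f'_c a b (d − a/2):
a = d − √(d² − 2M_n/(0.85 f'_c b)) = 20.8 − √(20.8² − 2 × 3130/(0.85 × 5 × 15.1)) = 2.494 in.
A_s = 0.85 f'_c a b / f_y = 0.85 × 5 × 2.494 × 15.1 / 60 = 2.668 in².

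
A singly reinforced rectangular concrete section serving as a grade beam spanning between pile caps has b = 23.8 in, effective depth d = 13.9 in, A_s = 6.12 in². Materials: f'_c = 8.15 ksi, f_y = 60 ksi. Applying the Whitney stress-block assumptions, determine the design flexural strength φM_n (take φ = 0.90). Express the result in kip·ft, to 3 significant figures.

φM_n ≈ 352 kip·ft

T = A_s f_y = 6.12 × 60 = 367.2 kips.
a = T/(0.85 f'_c b) = 367.2/(0.85 × 8.15 × 23.8) = 2.227 in.
M_n = T(d − a/2) = 367.2 × (13.9 − 1.1135) = 4695.2 kip·in = 4695.2/12 = 391.27 kip·ft.
φM_n = 0.90 × 391.27 = 352.14 kip·ft.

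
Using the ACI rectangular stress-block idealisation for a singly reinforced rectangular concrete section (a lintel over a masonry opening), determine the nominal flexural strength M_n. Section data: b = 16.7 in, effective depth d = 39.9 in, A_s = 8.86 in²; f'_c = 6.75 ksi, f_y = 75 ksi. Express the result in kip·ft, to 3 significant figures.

M_n ≈ 2020 kip·ft

T = A_s f_y = 8.86 × 75 = 664.5 kips.
a = T/(0.85 f'_c b) = 664.5/(0.85 × 6.75 × 16.7) = 6.935 in.
M_n = T(d − a/2) = 664.5 × (39.9 − 3.4675) = 24209.4 kip·in = 24209.4/12 = 2017.45 kip·ft.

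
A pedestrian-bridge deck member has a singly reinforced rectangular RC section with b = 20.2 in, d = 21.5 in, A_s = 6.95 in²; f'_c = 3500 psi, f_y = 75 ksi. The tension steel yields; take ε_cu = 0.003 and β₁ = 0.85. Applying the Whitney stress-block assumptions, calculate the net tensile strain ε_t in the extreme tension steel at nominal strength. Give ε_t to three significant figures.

a = A_s f_y/(0.85 f'_c b) = 8.674 in.
β₁ = 0.85, so c = a/β₁ = 8.674/0.85 = 10.205 in.
From the linear strain diagram with ε_cu = 0.003: ε_t = 0.003 (d − c)/c = 0.003 × (21.5 − 10.205)/10.205 = 0.00332.
ε_t < 0.004 — the section is over-reinforced for flexure under ACI limits.

ε_t ≈ 0.00332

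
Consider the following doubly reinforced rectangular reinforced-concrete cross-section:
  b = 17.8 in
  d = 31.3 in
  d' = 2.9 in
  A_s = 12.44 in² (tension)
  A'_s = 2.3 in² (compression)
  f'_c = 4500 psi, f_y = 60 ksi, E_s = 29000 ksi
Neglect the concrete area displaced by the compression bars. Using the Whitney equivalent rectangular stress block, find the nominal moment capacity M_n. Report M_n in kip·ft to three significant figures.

M_n ≈ 1690 kip·ft

Assume both steels yield.
a = (A_s − A'_s) f_y/(0.85 f'_c b) = (12.44 − 2.3) × 60/(0.85 × 4.5 × 17.8) = 8.936 in.
c = a/β₁ = 8.936/0.825 = 10.832 in; ε'_s = 0.003(c − d')/c = 0.0022 ≥ ε_y = 0.0021, so the compression steel yields.
M_n = (A_s − A'_s) f_y (d − a/2) + A'_s f_y (d − d') = 608.4 × (31.3 − 4.468) + 138 × (31.3 − 2.9) = 16324.6 + 3919.2 = 20243.8 kip·in = 20243.8/12 = 1686.98 kip·ft.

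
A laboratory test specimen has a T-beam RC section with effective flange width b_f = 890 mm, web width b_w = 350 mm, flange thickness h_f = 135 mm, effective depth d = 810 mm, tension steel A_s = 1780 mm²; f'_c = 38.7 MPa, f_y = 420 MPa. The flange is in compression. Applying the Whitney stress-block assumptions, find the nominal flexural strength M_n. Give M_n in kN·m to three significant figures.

Tension: T = A_s f_y = 1780 × 420 = 747600 N.
Try a within the flange: a = T/(0.85 f'_c b_f) = 747600/(0.85 × 38.7 × 890) = 25.54 mm.
Since a = 25.54 ≤ h_f = 135 mm, the stress block lies entirely in the flange; analyse as a rectangular beam of width b_f.
M_n = T(d − a/2) = 747600 × (810 − 12.77) = 596.01 × 10⁶ N·mm.
M_n = 596.01 kN·m.

M_n ≈ 596 kN·m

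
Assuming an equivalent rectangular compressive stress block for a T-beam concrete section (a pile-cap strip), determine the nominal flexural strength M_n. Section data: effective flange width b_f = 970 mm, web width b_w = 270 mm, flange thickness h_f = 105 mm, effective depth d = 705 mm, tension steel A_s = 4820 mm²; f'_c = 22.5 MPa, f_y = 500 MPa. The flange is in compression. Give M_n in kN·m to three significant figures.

Tension: T = A_s f_y = 4820 × 500 = 2410000 N.
Try a within the flange: a = T/(0.85 f'_c b_f) = 2410000/(0.85 × 22.5 × 970) = 129.91 mm.
a = 129.91 > h_f = 105 mm: the block extends into the web. Split into flange-overhang and web parts.
C_f = 0.85 f'_c (b_f − b_w) h_f = 0.85 × 22.5 × (970 − 270) × 105 = 1405688 N.
Remaining web compression depth: a_w = (T − C_f)/(0.85 f'_c b_w) = (2410000 − 1405688)/(0.85 × 22.5 × 270) = 194.49 mm.
M_n = C_f(d − h_f/2) + (T − C_f)(d − a_w/2) = 1405688 × (705 − 52.5) + 1004312 × (705 − 97.245) = 917.21 + 610.38 = 1527.59 × 10⁶ N·mm.
M_n = 1527.59 kN·m.

M_n ≈ 1530 kN·m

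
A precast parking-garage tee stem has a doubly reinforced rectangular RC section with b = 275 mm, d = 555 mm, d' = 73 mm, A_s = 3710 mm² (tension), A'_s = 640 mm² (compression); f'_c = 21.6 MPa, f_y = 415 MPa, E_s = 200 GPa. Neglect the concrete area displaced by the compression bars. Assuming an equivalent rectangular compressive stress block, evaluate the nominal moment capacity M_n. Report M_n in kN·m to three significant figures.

M_n ≈ 674 kN·m

Assume both tension and compression steel yield.
Net tension couple steel: A_s − A'_s = 3070 mm².
a = (A_s − A'_s) f_y / (0.85 f'_c b) = 1274050/(0.85 × 21.6 × 275) = 252.34 mm.
c = a/β₁ = 252.34/0.85 = 296.87 mm; ε'_s = 0.003(c − d')/c = 0.0023 ≥ f_y/E_s = 0.0021, so compression steel does yield.
M_n = (A_s − A'_s) f_y (d − a/2) + A'_s f_y (d − d') = [1274050 × (555 − 126.17) + 265600 × (555 − 73)] × 10⁻⁶ = 546.35 + 128.02 = 674.37 kN·m.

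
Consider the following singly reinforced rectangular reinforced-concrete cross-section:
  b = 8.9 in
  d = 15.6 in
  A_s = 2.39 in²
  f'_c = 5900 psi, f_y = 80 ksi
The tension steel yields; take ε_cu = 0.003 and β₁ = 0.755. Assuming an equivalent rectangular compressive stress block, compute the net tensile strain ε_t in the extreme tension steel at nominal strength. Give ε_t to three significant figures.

ε_t ≈ 0.00525

a = A_s f_y/(0.85 f'_c b) = 4.284 in.
β₁ = 0.755, so c = a/β₁ = 4.284/0.755 = 5.674 in.
From the linear strain diagram with ε_cu = 0.003: ε_t = 0.003 (d − c)/c = 0.003 × (15.6 − 5.674)/5.674 = 0.00525.
Since ε_t ≥ 0.005, the section is tension-controlled.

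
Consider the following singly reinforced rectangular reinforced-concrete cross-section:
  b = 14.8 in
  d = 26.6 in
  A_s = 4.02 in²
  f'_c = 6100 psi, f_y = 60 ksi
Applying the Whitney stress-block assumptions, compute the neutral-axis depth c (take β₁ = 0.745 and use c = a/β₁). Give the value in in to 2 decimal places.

c ≈ 4.22 in

T = A_s f_y = 4.02 × 60 = 241.2 kips.
a = T/(0.85 f'_c b) = 241.2/(0.85 × 6.1 × 14.8) = 3.1432 in.
With β₁ = 0.745, c = a/β₁ = 3.1432/0.745 = 4.22 in.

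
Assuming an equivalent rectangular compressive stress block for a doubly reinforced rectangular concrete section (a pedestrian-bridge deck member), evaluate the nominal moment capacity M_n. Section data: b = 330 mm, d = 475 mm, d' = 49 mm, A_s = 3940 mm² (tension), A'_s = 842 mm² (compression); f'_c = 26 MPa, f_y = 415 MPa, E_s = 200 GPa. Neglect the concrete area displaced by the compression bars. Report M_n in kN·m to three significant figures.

M_n ≈ 646 kN·m

Assume both tension and compression steel yield.
Net tension couple steel: A_s − A'_s = 3098 mm².
a = (A_s − A'_s) f_y / (0.85 f'_c b) = 1285670/(0.85 × 26 × 330) = 176.29 mm.
c = a/β₁ = 176.29/0.85 = 207.40 mm; ε'_s = 0.003(c − d')/c = 0.0023 ≥ f_y/E_s = 0.0021, so compression steel does yield.
M_n = (A_s − A'_s) f_y (d − a/2) + A'_s f_y (d − d') = [1285670 × (475 − 88.145) + 349430 × (475 − 49)] × 10⁻⁶ = 497.37 + 148.86 = 646.23 kN·m.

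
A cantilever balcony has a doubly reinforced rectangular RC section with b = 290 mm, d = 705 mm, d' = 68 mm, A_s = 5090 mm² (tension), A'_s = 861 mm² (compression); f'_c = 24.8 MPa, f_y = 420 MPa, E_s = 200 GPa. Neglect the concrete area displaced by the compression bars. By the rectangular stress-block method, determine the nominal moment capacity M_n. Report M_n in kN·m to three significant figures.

Assume both tension and compression steel yield.
Net tension couple steel: A_s − A'_s = 4229 mm².
a = (A_s − A'_s) f_y / (0.85 f'_c b) = 1776180/(0.85 × 24.8 × 290) = 290.55 mm.
c = a/β₁ = 290.55/0.85 = 341.82 mm; ε'_s = 0.003(c − d')/c = 0.0024 ≥ f_y/E_s = 0.0021, so compression steel does yield.
M_n = (A_s − A'_s) f_y (d − a/2) + A'_s f_y (d − d') = [1776180 × (705 − 145.275) + 361620 × (705 − 68)] × 10⁻⁶ = 994.17 + 230.35 = 1224.52 kN·m.

M_n ≈ 1220 kN·m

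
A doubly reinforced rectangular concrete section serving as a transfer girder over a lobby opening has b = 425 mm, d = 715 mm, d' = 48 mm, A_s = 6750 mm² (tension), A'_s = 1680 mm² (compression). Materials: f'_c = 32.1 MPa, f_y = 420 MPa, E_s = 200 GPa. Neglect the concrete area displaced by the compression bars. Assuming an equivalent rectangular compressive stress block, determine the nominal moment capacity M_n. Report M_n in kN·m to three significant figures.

Assume both tension and compression steel yield.
Net tension couple steel: A_s − A'_s = 5070 mm².
a = (A_s − A'_s) f_y / (0.85 f'_c b) = 2129400/(0.85 × 32.1 × 425) = 183.63 mm.
c = a/β₁ = 183.63/0.821 = 223.67 mm; ε'_s = 0.003(c − d')/c = 0.0024 ≥ f_y/E_s = 0.0021, so compression steel does yield.
M_n = (A_s − A'_s) f_y (d − a/2) + A'_s f_y (d − d') = [2129400 × (715 − 91.815) + 705600 × (715 − 48)] × 10⁻⁶ = 1327.01 + 470.64 = 1797.65 kN·m.

M_n ≈ 1800 kN·m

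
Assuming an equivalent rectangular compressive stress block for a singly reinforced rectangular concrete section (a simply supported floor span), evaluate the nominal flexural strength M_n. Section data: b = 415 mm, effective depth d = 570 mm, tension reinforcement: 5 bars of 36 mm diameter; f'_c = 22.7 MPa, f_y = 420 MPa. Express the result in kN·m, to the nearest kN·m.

A_s = 5 × 1018 = 5090 mm².
T = A_s f_y = 5090 × 420 = 2137800 N = 2137.8 kN.
From C = T: a = T/(0.85 f'_c b) = 2137800/(0.85 × 22.7 × 415) = 266.98 mm.
M_n = T(d − a/2) = 2137.8 kN × (570 − 133.49) mm = 933.17 kN·m.

M_n ≈ 933 kN·m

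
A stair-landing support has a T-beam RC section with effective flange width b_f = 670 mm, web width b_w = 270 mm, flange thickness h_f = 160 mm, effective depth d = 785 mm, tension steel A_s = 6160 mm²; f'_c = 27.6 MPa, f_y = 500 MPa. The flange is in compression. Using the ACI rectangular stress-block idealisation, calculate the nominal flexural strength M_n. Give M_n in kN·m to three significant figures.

M_n ≈ 2100 kN·m

Tension: T = A_s f_y = 6160 × 500 = 3080000 N.
Try a within the flange: a = T/(0.85 f'_c b_f) = 3080000/(0.85 × 27.6 × 670) = 195.95 mm.
a = 195.95 > h_f = 160 mm: the block extends into the web. Split into flange-overhang and web parts.
C_f = 0.85 f'_c (b_f − b_w) h_f = 0.85 × 27.6 × (670 − 270) × 160 = 1501440 N.
Remaining web compression depth: a_w = (T − C_f)/(0.85 f'_c b_w) = (3080000 − 1501440)/(0.85 × 27.6 × 270) = 249.21 mm.
M_n = C_f(d − h_f/2) + (T − C_f)(d − a_w/2) = 1501440 × (785 − 80) + 1578560 × (785 − 124.605) = 1058.52 + 1042.47 = 2100.99 × 10⁶ N·mm.
M_n = 2100.99 kN·m.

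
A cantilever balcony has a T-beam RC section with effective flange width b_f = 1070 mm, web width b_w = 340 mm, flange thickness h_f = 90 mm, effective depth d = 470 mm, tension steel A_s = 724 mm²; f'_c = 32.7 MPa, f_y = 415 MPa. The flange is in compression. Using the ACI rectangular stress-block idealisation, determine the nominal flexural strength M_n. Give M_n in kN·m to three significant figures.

Tension: T = A_s f_y = 724 × 415 = 300460 N.
Try a within the flange: a = T/(0.85 f'_c b_f) = 300460/(0.85 × 32.7 × 1070) = 10.10 mm.
Since a = 10.10 ≤ h_f = 90 mm, the stress block lies entirely in the flange; analyse as a rectangular beam of width b_f.
M_n = T(d − a/2) = 300460 × (470 − 5.05) = 139.70 × 10⁶ N·mm.
M_n = 139.70 kN·m.

M_n ≈ 140 kN·m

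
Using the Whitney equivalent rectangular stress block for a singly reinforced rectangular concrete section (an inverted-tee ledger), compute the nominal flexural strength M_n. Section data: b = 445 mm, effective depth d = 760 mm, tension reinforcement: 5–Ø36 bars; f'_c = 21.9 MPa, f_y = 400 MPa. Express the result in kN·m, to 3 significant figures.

M_n ≈ 1300 kN·m

A_s = 5 × 1018 = 5090 mm².
T = A_s f_y = 5090 × 400 = 2036000 N = 2036 kN.
From C = T: a = T/(0.85 f'_c b) = 2036000/(0.85 × 21.9 × 445) = 245.78 mm.
M_n = T(d − a/2) = 2036 kN × (760 − 122.89) mm = 1297.16 kN·m.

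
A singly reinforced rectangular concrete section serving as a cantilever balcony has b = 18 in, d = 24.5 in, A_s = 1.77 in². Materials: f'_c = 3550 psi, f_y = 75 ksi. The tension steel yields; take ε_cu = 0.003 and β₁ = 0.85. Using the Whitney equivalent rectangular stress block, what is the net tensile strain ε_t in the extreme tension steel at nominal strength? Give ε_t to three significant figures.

ε_t ≈ 0.0226

a = A_s f_y/(0.85 f'_c b) = 2.444 in.
β₁ = 0.85, so c = a/β₁ = 2.444/0.85 = 2.875 in.
From the linear strain diagram with ε_cu = 0.003: ε_t = 0.003 (d − c)/c = 0.003 × (24.5 − 2.875)/2.875 = 0.0226.
Since ε_t ≥ 0.005, the section is tension-controlled.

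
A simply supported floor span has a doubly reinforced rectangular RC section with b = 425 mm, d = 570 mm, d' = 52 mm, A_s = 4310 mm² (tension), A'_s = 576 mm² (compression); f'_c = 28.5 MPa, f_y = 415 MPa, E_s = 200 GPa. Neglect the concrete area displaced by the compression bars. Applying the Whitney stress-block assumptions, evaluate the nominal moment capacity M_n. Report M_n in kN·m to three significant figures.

Assume both tension and compression steel yield.
Net tension couple steel: A_s − A'_s = 3734 mm².
a = (A_s − A'_s) f_y / (0.85 f'_c b) = 1549610/(0.85 × 28.5 × 425) = 150.51 mm.
c = a/β₁ = 150.51/0.846 = 177.91 mm; ε'_s = 0.003(c − d')/c = 0.0021 ≥ f_y/E_s = 0.0021, so compression steel does yield.
M_n = (A_s − A'_s) f_y (d − a/2) + A'_s f_y (d − d') = [1549610 × (570 − 75.255) + 239040 × (570 − 52)] × 10⁻⁶ = 766.66 + 123.82 = 890.48 kN·m.

M_n ≈ 890 kN·m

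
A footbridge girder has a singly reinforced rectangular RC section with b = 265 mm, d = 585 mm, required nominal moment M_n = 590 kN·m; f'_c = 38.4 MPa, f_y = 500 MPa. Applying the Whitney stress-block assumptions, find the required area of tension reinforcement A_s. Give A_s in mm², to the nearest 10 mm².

With M_n = 0.85 f'_c a b (d − a/2), solve the quadratic for a:
a = d − √(d² − 2M_n/(0.85 f'_c b)) = 585 − √(585² − 2 × 590×10⁶/(0.85 × 38.4 × 265)) = 131.35 mm.
A_s = 0.85 f'_c a b / f_y = 0.85 × 38.4 × 131.35 × 265 / 500 = 2272.2 mm².

A_s ≈ 2270 mm²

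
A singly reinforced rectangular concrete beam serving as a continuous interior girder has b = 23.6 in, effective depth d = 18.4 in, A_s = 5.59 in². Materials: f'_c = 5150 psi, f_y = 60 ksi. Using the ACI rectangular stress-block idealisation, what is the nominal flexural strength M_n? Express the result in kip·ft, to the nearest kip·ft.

T = A_s f_y = 5.59 × 60 = 335.4 kips.
a = T/(0.85 f'_c b) = 335.4/(0.85 × 5.15 × 23.6) = 3.247 in.
M_n = T(d − a/2) = 335.4 × (18.4 − 1.6235) = 5626.8 kip·in = 5626.8/12 = 468.90 kip·ft.

M_n ≈ 469 kip·ft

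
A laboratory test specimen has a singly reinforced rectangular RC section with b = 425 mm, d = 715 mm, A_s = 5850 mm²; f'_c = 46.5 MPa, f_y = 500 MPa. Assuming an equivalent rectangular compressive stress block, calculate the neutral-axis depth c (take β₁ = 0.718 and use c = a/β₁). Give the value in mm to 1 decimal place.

c ≈ 242.5 mm

T = A_s f_y = 5850 × 500 = 2925000 N = 2925 kN.
Setting C = 0.85 f'_c a b equal to T: a = 2925000/(0.85 × 46.5 × 425) = 174.127 mm.
With β₁ = 0.718, c = a/β₁ = 174.127/0.718 = 242.5 mm.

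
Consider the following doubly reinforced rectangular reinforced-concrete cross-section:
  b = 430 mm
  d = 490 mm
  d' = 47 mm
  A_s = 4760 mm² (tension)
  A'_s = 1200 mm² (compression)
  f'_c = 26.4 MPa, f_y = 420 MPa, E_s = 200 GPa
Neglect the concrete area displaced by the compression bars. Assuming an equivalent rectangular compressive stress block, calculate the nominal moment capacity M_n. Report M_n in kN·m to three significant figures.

M_n ≈ 840 kN·m

Assume both tension and compression steel yield.
Net tension couple steel: A_s − A'_s = 3560 mm².
a = (A_s − A'_s) f_y / (0.85 f'_c b) = 1495200/(0.85 × 26.4 × 430) = 154.96 mm.
c = a/β₁ = 154.96/0.85 = 182.31 mm; ε'_s = 0.003(c − d')/c = 0.0022 ≥ f_y/E_s = 0.0021, so compression steel does yield.
M_n = (A_s − A'_s) f_y (d − a/2) + A'_s f_y (d − d') = [1495200 × (490 − 77.48) + 504000 × (490 − 47)] × 10⁻⁶ = 616.80 + 223.27 = 840.07 kN·m.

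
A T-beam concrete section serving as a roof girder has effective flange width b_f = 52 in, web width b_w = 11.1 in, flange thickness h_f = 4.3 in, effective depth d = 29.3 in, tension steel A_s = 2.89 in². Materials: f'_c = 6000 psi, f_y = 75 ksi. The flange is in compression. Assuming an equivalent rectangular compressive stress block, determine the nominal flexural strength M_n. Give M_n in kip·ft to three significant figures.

M_n ≈ 522 kip·ft

Tension: T = A_s f_y = 2.89 × 75 = 216.75 kips.
Try a within the flange: a = T/(0.85 f'_c b_f) = 216.75/(0.85 × 6 × 52) = 0.817 in.
Since a = 0.817 ≤ h_f = 4.3 in, the stress block lies entirely in the flange; analyse as a rectangular beam of width b_f.
M_n = T(d − a/2) = 216.75 × (29.3 − 0.4085) = 6262.2 kip·in.
M_n = 6262.2/12 = 521.85 kip·ft.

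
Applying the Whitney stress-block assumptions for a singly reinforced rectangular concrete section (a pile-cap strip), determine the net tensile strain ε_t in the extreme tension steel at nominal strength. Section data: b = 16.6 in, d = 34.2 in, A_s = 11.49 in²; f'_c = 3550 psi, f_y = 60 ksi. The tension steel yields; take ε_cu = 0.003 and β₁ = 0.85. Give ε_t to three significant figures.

ε_t ≈ 0.00334

a = A_s f_y/(0.85 f'_c b) = 13.763 in.
β₁ = 0.85, so c = a/β₁ = 13.763/0.85 = 16.192 in.
From the linear strain diagram with ε_cu = 0.003: ε_t = 0.003 (d − c)/c = 0.003 × (34.2 − 16.192)/16.192 = 0.00334.
ε_t < 0.004 — the section is over-reinforced for flexure under ACI limits.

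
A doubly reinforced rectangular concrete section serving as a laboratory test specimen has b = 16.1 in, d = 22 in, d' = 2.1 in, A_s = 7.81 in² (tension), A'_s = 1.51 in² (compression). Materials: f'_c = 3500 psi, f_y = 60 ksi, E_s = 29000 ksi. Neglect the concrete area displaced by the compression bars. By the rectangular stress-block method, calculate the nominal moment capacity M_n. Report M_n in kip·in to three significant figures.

M_n ≈ 8630 kip·in

Assume both steels yield.
a = (A_s − A'_s) f_y/(0.85 f'_c b) = (7.81 − 1.51) × 60/(0.85 × 3.5 × 16.1) = 7.892 in.
c = a/β₁ = 7.892/0.85 = 9.285 in; ε'_s = 0.003(c − d')/c = 0.0023 ≥ ε_y = 0.0021, so the compression steel yields.
M_n = (A_s − A'_s) f_y (d − a/2) + A'_s f_y (d − d') = 378 × (22 − 3.946) + 90.6 × (22 − 2.1) = 6824.4 + 1802.9 = 8627.3 kip·in.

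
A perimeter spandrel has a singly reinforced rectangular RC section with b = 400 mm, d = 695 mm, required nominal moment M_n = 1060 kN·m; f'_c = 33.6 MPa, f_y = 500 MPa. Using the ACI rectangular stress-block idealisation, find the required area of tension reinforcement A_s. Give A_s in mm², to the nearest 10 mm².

With M_n = 0.85 f'_c a b (d − a/2), solve the quadratic for a:
a = d − √(d² − 2M_n/(0.85 f'_c b)) = 695 − √(695² − 2 × 1060×10⁶/(0.85 × 33.6 × 400)) = 149.61 mm.
A_s = 0.85 f'_c a b / f_y = 0.85 × 33.6 × 149.61 × 400 / 500 = 3418.3 mm².

A_s ≈ 3420 mm²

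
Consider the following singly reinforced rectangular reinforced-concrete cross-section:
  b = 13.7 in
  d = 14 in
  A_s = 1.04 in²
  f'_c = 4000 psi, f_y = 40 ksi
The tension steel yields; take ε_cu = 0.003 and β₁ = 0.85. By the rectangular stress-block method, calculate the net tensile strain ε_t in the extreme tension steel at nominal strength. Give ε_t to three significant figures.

a = A_s f_y/(0.85 f'_c b) = 0.893 in.
β₁ = 0.85, so c = a/β₁ = 0.893/0.85 = 1.051 in.
From the linear strain diagram with ε_cu = 0.003: ε_t = 0.003 (d − c)/c = 0.003 × (14 − 1.051)/1.051 = 0.0370.
Since ε_t ≥ 0.005, the section is tension-controlled.

ε_t ≈ 0.0370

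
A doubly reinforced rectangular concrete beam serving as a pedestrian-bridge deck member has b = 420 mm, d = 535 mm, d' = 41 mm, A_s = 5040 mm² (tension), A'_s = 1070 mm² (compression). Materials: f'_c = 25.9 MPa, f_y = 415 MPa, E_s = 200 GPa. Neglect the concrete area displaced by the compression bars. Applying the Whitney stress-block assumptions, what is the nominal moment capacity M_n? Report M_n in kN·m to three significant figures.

M_n ≈ 954 kN·m

Assume both tension and compression steel yield.
Net tension couple steel: A_s − A'_s = 3970 mm².
a = (A_s − A'_s) f_y / (0.85 f'_c b) = 1647550/(0.85 × 25.9 × 420) = 178.18 mm.
c = a/β₁ = 178.18/0.85 = 209.62 mm; ε'_s = 0.003(c − d')/c = 0.0024 ≥ f_y/E_s = 0.0021, so compression steel does yield.
M_n = (A_s − A'_s) f_y (d − a/2) + A'_s f_y (d − d') = [1647550 × (535 − 89.09) + 444050 × (535 − 41)] × 10⁻⁶ = 734.66 + 219.36 = 954.02 kN·m.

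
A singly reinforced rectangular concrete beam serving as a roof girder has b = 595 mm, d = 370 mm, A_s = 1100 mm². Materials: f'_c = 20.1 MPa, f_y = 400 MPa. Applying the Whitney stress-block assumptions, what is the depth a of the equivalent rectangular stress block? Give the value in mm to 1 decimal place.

T = A_s f_y = 1100 × 400 = 440000 N = 440 kN.
Setting C = 0.85 f'_c a b equal to T: a = 440000/(0.85 × 20.1 × 595) = 43.3 mm.

a ≈ 43.3 mm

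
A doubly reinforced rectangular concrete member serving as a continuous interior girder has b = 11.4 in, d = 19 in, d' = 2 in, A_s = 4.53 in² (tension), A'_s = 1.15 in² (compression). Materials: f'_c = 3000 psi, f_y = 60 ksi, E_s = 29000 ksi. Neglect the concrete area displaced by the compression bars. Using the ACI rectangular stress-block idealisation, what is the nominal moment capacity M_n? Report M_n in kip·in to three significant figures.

M_n ≈ 4320 kip·in

Assume both steels yield.
a = (A_s − A'_s) f_y/(0.85 f'_c b) = (4.53 − 1.15) × 60/(0.85 × 3 × 11.4) = 6.976 in.
c = a/β₁ = 6.976/0.85 = 8.207 in; ε'_s = 0.003(c − d')/c = 0.0023 ≥ ε_y = 0.0021, so the compression steel yields.
M_n = (A_s − A'_s) f_y (d − a/2) + A'_s f_y (d − d') = 202.8 × (19 − 3.488) + 69 × (19 − 2) = 3145.8 + 1173.0 = 4318.8 kip·in.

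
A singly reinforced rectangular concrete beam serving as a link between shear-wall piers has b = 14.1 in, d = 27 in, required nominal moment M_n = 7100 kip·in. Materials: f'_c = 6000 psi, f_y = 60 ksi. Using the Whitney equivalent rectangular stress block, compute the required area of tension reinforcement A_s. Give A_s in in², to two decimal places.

A_s ≈ 4.73 in²

From M_n = 0.85 f'_c a b (d − a/2):
a = d − √(d² − 2M_n/(0.85 f'_c b)) = 27 − √(27² − 2 × 7100/(0.85 × 6 × 14.1)) = 3.945 in.
A_s = 0.85 f'_c a b / f_y = 0.85 × 6 × 3.945 × 14.1 / 60 = 4.728 in².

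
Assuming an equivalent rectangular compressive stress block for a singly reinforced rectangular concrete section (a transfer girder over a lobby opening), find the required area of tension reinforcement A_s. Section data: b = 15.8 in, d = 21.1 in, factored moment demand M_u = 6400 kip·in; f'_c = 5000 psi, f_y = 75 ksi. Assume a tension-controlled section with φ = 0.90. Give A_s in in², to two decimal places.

A_s ≈ 5.21 in²

M_n = M_u/φ = 6400/0.90 = 7111.11 kip·in.
From M_n = 0.85 f'_c a b (d − a/2):
a = d − √(d² − 2M_n/(0.85 f'_c b)) = 21.1 − √(21.1² − 2 × 7111.11/(0.85 × 5 × 15.8)) = 5.822 in.
A_s = 0.85 f'_c a b / f_y = 0.85 × 5 × 5.822 × 15.8 / 75 = 5.213 in².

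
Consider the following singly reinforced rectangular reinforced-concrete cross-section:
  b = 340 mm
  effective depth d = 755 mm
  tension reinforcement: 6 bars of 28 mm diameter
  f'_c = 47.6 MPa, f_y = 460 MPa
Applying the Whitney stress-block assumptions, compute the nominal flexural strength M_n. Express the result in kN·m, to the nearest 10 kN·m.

M_n ≈ 1180 kN·m

A_s = 6 × 616 = 3696 mm².
T = A_s f_y = 3696 × 460 = 1700160 N = 1700.16 kN.
From C = T: a = T/(0.85 f'_c b) = 1700160/(0.85 × 47.6 × 340) = 123.59 mm.
M_n = T(d − a/2) = 1700.16 kN × (755 − 61.795) mm = 1178.56 kN·m.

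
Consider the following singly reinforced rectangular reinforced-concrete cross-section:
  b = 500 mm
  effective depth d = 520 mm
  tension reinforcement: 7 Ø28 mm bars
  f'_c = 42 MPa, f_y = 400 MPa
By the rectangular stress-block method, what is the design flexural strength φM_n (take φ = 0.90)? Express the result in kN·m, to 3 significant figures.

φM_n ≈ 732 kN·m

A_s = 7 × 616 = 4312 mm².
T = A_s f_y = 4312 × 400 = 1724800 N = 1724.8 kN.
From C = T: a = T/(0.85 f'_c b) = 1724800/(0.85 × 42 × 500) = 96.63 mm.
M_n = T(d − a/2) = 1724.8 kN × (520 − 48.315) mm = 813.56 kN·m.
φM_n = 0.90 × 813.56 = 732.20 kN·m.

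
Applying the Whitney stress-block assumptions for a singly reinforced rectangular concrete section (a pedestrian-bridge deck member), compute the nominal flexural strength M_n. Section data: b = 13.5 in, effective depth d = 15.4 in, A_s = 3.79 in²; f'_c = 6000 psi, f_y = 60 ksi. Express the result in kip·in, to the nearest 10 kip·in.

M_n ≈ 3130 kip·in

T = A_s f_y = 3.79 × 60 = 227.4 kips.
a = T/(0.85 f'_c b) = 227.4/(0.85 × 6 × 13.5) = 3.303 in.
M_n = T(d − a/2) = 227.4 × (15.4 − 1.6515) = 3126.4 kip·in.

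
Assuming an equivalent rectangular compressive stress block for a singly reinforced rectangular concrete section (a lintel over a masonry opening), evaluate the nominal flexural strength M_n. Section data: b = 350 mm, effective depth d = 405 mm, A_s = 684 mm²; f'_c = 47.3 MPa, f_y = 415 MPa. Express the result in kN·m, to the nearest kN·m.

T = A_s f_y = 684 × 415 = 283860 N = 283.86 kN.
From C = T: a = T/(0.85 f'_c b) = 283860/(0.85 × 47.3 × 350) = 20.17 mm.
M_n = T(d − a/2) = 283.86 kN × (405 − 10.085) mm = 112.10 kN·m.

M_n ≈ 112 kN·m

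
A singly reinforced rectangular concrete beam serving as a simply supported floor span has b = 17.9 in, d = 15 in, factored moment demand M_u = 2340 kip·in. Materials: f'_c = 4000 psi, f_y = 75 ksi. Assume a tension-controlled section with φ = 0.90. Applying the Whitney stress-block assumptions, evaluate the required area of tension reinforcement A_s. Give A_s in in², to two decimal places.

A_s ≈ 2.59 in²

M_n = M_u/φ = 2340/0.90 = 2600 kip·in.
From M_n = 0.85 f'_c a b (d − a/2):
a = d − √(d² − 2M_n/(0.85 f'_c b)) = 15 − √(15² − 2 × 2600/(0.85 × 4 × 17.9)) = 3.187 in.
A_s = 0.85 f'_c a b / f_y = 0.85 × 4 × 3.187 × 17.9 / 75 = 2.586 in².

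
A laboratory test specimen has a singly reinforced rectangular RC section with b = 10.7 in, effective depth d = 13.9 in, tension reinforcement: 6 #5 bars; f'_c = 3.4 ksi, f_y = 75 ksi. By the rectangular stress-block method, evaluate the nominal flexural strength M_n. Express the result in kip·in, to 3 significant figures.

A_s = 6 × 0.31 = 1.86 in².
T = A_s f_y = 1.86 × 75 = 139.5 kips.
a = T/(0.85 f'_c b) = 139.5/(0.85 × 3.4 × 10.7) = 4.511 in.
M_n = T(d − a/2) = 139.5 × (13.9 − 2.2555) = 1624.4 kip·in.

M_n ≈ 1620 kip·in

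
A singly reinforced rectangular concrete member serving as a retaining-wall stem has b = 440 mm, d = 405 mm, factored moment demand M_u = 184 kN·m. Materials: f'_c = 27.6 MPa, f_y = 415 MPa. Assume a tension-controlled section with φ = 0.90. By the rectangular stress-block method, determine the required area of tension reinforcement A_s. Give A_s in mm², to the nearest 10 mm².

A_s ≈ 1300 mm²

M_n = M_u/φ = 184/0.90 = 204.444 kN·m.
With M_n = 0.85 f'_c a b (d − a/2), solve the quadratic for a:
a = d − √(d² − 2M_n/(0.85 f'_c b)) = 405 − √(405² − 2 × 204.444×10⁶/(0.85 × 27.6 × 440)) = 52.28 mm.
A_s = 0.85 f'_c a b / f_y = 0.85 × 27.6 × 52.28 × 440 / 415 = 1300.4 mm².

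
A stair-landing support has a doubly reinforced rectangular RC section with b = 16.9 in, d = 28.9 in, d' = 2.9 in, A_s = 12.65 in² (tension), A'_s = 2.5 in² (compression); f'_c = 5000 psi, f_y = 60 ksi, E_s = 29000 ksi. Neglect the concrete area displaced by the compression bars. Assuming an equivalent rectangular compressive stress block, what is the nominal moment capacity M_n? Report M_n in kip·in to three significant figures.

Assume both steels yield.
a = (A_s − A'_s) f_y/(0.85 f'_c b) = (12.65 − 2.5) × 60/(0.85 × 5 × 16.9) = 8.479 in.
c = a/β₁ = 8.479/0.8 = 10.599 in; ε'_s = 0.003(c − d')/c = 0.0022 ≥ ε_y = 0.0021, so the compression steel yields.
M_n = (A_s − A'_s) f_y (d − a/2) + A'_s f_y (d − d') = 609 × (28.9 − 4.2395) + 150 × (28.9 − 2.9) = 15018.2 + 3900.0 = 18918.2 kip·in.

M_n ≈ 18900 kip·in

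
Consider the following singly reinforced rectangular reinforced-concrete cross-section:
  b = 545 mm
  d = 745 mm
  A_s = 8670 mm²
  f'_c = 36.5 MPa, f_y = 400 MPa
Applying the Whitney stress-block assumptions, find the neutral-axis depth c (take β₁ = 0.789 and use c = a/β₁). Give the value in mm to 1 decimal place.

T = A_s f_y = 8670 × 400 = 3468000 N = 3468 kN.
Setting C = 0.85 f'_c a b equal to T: a = 3468000/(0.85 × 36.5 × 545) = 205.102 mm.
With β₁ = 0.789, c = a/β₁ = 205.102/0.789 = 260.0 mm.

c ≈ 260.0 mm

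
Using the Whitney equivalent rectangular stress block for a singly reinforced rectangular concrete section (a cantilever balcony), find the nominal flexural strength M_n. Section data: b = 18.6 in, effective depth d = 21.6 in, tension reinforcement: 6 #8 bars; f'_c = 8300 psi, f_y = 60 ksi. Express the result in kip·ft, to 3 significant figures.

M_n ≈ 486 kip·ft

A_s = 6 × 0.79 = 4.74 in².
T = A_s f_y = 4.74 × 60 = 284.4 kips.
a = T/(0.85 f'_c b) = 284.4/(0.85 × 8.3 × 18.6) = 2.167 in.
M_n = T(d − a/2) = 284.4 × (21.6 − 1.0835) = 5834.9 kip·in = 5834.9/12 = 486.24 kip·ft.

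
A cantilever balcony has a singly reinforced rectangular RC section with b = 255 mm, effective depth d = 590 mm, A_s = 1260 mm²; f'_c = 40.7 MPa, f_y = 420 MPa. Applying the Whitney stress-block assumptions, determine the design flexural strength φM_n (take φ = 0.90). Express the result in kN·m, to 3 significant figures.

φM_n ≈ 267 kN·m

T = A_s f_y = 1260 × 420 = 529200 N = 529.2 kN.
From C = T: a = T/(0.85 f'_c b) = 529200/(0.85 × 40.7 × 255) = 59.99 mm.
M_n = T(d − a/2) = 529.2 kN × (590 − 29.995) mm = 296.35 kN·m.
φM_n = 0.90 × 296.35 = 266.72 kN·m.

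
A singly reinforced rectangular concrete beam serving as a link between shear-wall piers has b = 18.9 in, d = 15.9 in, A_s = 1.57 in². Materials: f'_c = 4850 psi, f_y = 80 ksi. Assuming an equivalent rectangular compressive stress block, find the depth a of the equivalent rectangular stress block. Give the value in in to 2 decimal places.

T = A_s f_y = 1.57 × 80 = 125.6 kips.
a = T/(0.85 f'_c b) = 125.6/(0.85 × 4.85 × 18.9) = 1.61 in.

a ≈ 1.61 in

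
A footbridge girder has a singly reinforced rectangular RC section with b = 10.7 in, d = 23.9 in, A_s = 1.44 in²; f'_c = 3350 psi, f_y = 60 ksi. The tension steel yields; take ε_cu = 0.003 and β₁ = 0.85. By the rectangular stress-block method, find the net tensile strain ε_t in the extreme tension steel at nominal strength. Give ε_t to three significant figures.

ε_t ≈ 0.0185

a = A_s f_y/(0.85 f'_c b) = 2.836 in.
β₁ = 0.85, so c = a/β₁ = 2.836/0.85 = 3.336 in.
From the linear strain diagram with ε_cu = 0.003: ε_t = 0.003 (d − c)/c = 0.003 × (23.9 − 3.336)/3.336 = 0.0185.
Since ε_t ≥ 0.005, the section is tension-controlled.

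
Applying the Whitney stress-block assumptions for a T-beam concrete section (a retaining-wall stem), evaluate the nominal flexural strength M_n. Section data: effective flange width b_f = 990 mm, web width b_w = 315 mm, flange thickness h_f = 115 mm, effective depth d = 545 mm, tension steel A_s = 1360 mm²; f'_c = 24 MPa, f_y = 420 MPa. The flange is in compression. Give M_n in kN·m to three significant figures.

Tension: T = A_s f_y = 1360 × 420 = 571200 N.
Try a within the flange: a = T/(0.85 f'_c b_f) = 571200/(0.85 × 24 × 990) = 28.28 mm.
Since a = 28.28 ≤ h_f = 115 mm, the stress block lies entirely in the flange; analyse as a rectangular beam of width b_f.
M_n = T(d − a/2) = 571200 × (545 − 14.14) = 303.23 × 10⁶ N·mm.
M_n = 303.23 kN·m.

M_n ≈ 303 kN·m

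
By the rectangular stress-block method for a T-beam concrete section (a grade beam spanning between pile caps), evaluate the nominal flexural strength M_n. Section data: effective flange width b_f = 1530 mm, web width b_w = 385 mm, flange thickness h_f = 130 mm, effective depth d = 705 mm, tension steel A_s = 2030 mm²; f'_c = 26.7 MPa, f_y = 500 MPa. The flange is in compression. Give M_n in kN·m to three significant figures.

M_n ≈ 701 kN·m

Tension: T = A_s f_y = 2030 × 500 = 1015000 N.
Try a within the flange: a = T/(0.85 f'_c b_f) = 1015000/(0.85 × 26.7 × 1530) = 29.23 mm.
Since a = 29.23 ≤ h_f = 130 mm, the stress block lies entirely in the flange; analyse as a rectangular beam of width b_f.
M_n = T(d − a/2) = 1015000 × (705 − 14.615) = 700.74 × 10⁶ N·mm.
M_n = 700.74 kN·m.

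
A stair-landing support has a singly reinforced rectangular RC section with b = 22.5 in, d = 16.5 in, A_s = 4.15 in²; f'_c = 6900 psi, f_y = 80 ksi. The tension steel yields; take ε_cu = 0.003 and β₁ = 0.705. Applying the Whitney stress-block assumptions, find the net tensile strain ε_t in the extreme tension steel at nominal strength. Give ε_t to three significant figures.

ε_t ≈ 0.0109

a = A_s f_y/(0.85 f'_c b) = 2.516 in.
β₁ = 0.705, so c = a/β₁ = 2.516/0.705 = 3.569 in.
From the linear strain diagram with ε_cu = 0.003: ε_t = 0.003 (d − c)/c = 0.003 × (16.5 − 3.569)/3.569 = 0.0109.
Since ε_t ≥ 0.005, the section is tension-controlled.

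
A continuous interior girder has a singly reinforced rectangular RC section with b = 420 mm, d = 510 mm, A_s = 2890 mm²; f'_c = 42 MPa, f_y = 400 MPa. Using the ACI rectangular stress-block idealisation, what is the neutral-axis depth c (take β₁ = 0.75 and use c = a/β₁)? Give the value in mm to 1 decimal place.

T = A_s f_y = 2890 × 400 = 1156000 N = 1156 kN.
Setting C = 0.85 f'_c a b equal to T: a = 1156000/(0.85 × 42 × 420) = 77.098 mm.
With β₁ = 0.75, c = a/β₁ = 77.098/0.75 = 102.8 mm.

c ≈ 102.8 mm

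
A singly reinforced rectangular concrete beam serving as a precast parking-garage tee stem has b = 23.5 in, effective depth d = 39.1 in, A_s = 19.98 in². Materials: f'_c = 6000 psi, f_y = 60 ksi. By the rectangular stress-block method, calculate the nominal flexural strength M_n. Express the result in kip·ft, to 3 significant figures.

T = A_s f_y = 19.98 × 60 = 1198.8 kips.
a = T/(0.85 f'_c b) = 1198.8/(0.85 × 6 × 23.5) = 10.003 in.
M_n = T(d − a/2) = 1198.8 × (39.1 − 5.0015) = 40877.3 kip·in = 40877.3/12 = 3406.44 kip·ft.

M_n ≈ 3410 kip·ft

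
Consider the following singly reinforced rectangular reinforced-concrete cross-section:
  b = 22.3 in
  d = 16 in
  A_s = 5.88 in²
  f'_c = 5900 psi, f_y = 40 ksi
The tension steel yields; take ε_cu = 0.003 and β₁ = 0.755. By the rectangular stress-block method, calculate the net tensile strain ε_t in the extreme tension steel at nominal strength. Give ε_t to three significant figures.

ε_t ≈ 0.0142

a = A_s f_y/(0.85 f'_c b) = 2.103 in.
β₁ = 0.755, so c = a/β₁ = 2.103/0.755 = 2.785 in.
From the linear strain diagram with ε_cu = 0.003: ε_t = 0.003 (d − c)/c = 0.003 × (16 − 2.785)/2.785 = 0.0142.
Since ε_t ≥ 0.005, the section is tension-controlled.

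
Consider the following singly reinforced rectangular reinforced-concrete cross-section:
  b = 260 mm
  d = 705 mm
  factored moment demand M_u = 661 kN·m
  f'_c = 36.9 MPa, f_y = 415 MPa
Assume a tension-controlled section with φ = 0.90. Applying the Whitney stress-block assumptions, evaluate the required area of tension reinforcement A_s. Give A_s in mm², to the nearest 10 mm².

A_s ≈ 2790 mm²

M_n = M_u/φ = 661/0.90 = 734.444 kN·m.
With M_n = 0.85 f'_c a b (d − a/2), solve the quadratic for a:
a = d − √(d² − 2M_n/(0.85 f'_c b)) = 705 − √(705² − 2 × 734.444×10⁶/(0.85 × 36.9 × 260)) = 142.06 mm.
A_s = 0.85 f'_c a b / f_y = 0.85 × 36.9 × 142.06 × 260 / 415 = 2791.5 mm².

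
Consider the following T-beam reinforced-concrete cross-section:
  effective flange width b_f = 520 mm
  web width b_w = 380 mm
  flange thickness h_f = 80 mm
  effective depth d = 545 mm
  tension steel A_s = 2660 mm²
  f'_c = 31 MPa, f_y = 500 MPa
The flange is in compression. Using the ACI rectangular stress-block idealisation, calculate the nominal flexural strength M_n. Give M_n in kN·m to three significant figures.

Tension: T = A_s f_y = 2660 × 500 = 1330000 N.
Try a within the flange: a = T/(0.85 f'_c b_f) = 1330000/(0.85 × 31 × 520) = 97.07 mm.
a = 97.07 > h_f = 80 mm: the block extends into the web. Split into flange-overhang and web parts.
C_f = 0.85 f'_c (b_f − b_w) h_f = 0.85 × 31 × (520 − 380) × 80 = 295120 N.
Remaining web compression depth: a_w = (T − C_f)/(0.85 f'_c b_w) = (1330000 − 295120)/(0.85 × 31 × 380) = 103.35 mm.
M_n = C_f(d − h_f/2) + (T − C_f)(d − a_w/2) = 295120 × (545 − 40) + 1034880 × (545 − 51.675) = 149.04 + 510.53 = 659.57 × 10⁶ N·mm.
M_n = 659.57 kN·m.

M_n ≈ 660 kN·m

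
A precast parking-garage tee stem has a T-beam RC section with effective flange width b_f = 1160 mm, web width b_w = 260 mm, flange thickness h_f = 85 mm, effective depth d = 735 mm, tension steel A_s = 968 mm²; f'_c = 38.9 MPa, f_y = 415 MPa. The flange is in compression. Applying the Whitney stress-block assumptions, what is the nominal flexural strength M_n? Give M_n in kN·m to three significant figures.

M_n ≈ 293 kN·m

Tension: T = A_s f_y = 968 × 415 = 401720 N.
Try a within the flange: a = T/(0.85 f'_c b_f) = 401720/(0.85 × 38.9 × 1160) = 10.47 mm.
Since a = 10.47 ≤ h_f = 85 mm, the stress block lies entirely in the flange; analyse as a rectangular beam of width b_f.
M_n = T(d − a/2) = 401720 × (735 − 5.235) = 293.16 × 10⁶ N·mm.
M_n = 293.16 kN·m.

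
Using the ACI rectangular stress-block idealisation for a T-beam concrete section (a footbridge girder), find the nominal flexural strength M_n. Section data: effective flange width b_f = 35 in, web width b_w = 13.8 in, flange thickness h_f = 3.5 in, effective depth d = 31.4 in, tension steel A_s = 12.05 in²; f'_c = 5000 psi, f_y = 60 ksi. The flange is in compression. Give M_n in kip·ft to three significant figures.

Tension: T = A_s f_y = 12.05 × 60 = 723 kips.
Try a within the flange: a = T/(0.85 f'_c b_f) = 723/(0.85 × 5 × 35) = 4.861 in.
a = 4.861 > h_f = 3.5 in: the block extends into the web. Split into flange-overhang and web parts.
C_f = 0.85 f'_c (b_f − b_w) h_f = 0.85 × 5 × (35 − 13.8) × 3.5 = 315.4 kips.
Remaining web compression depth: a_w = (T − C_f)/(0.85 f'_c b_w) = (723 − 315.4)/(0.85 × 5 × 13.8) = 6.950 in.
M_n = C_f(d − h_f/2) + (T − C_f)(d − a_w/2) = 315.4 × (31.4 − 1.75) + 407.6 × (31.4 − 3.475) = 9351.6 + 11382.2 = 20733.8 kip·in.
M_n = 20733.8/12 = 1727.82 kip·ft.

M_n ≈ 1730 kip·ft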